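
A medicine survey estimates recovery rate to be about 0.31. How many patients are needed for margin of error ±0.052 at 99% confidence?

n = z²p(1-p)/E² = 2.576²×0.31×0.69/0.052² = 524.9 → n = 525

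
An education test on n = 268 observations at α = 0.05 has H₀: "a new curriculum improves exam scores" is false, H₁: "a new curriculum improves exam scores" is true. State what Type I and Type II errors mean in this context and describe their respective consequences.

Type I (false positive): concluding that a new curriculum improves exam scores when it is not — adopting a curriculum that gives no real benefit — disruption for nothing. Type II (false negative): failing to conclude that a new curriculum improves exam scores when it is — keeping the old curriculum when the new one would have helped students. Which is costlier depends on domain priorities and is a judgement call rather than a statistical fact.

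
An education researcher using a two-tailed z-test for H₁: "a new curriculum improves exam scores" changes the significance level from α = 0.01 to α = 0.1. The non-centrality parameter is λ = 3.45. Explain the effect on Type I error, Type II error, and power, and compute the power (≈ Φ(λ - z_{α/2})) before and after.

Increasing α from 0.01 to 0.1:
• Type I error rate increases (α is the Type I rate by definition).
• Critical value moves from z_{α/2} = 2.576 to 1.645, so power = Φ(λ - z_{α/2}) goes from Φ(3.45 - 2.576) = 0.809 to Φ(3.45 - 1.645) = 0.964.
• Type II error rate β = 1 - power therefore decreases (0.191 → 0.036).
Appropriate when false negatives are costly — here, keeping the old curriculum when the new one would have helped students.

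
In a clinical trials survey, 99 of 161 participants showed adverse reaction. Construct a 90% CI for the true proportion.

p̂ = 0.615. CI = p̂ ± z*√(p̂(1-p̂)/n) = (0.552, 0.678)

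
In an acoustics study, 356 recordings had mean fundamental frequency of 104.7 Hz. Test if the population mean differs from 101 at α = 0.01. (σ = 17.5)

z = (x̄ - μ₀)/(σ/√n) = (104.7 - 101)/(17.5/√356) = 3.989. Critical value: ±2.576. Since |3.989| > 2.576, Reject H₀.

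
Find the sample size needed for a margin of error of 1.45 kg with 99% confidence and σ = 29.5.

n = (z*σ/E)² = (2.576×29.5/1.45)² = 2746.6 → n = 2747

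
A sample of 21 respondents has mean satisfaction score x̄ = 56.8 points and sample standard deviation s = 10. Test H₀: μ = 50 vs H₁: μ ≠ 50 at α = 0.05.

t = (x̄ - μ₀)/(s/√n) = (56.8 - 50)/(10/√21) = 3.116. df = 20, critical t = ±2.086. Reject H₀.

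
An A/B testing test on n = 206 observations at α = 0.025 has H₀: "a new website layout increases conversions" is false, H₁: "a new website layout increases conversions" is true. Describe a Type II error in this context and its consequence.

Type II error: failing to reject H₀ when it is false — concluding that a new website layout increases conversions is not supported when in fact it is. Consequence: discarding a layout that would have improved conversions — lost revenue.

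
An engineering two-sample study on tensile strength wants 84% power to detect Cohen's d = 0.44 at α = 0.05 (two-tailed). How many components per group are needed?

z_{α/2} = 1.96, z_β = Φ⁻¹(0.84) = 0.994. For small effect (d = 0.44): n per group = 2(z_{α/2} + z_β)²/d² = 2(1.96 + 0.994)²/0.44² = 90.1 → 91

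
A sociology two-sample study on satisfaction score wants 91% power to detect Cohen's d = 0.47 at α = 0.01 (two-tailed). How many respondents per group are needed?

z_{α/2} = 2.576, z_β = Φ⁻¹(0.91) = 1.341. For small effect (d = 0.47): n per group = 2(z_{α/2} + z_β)²/d² = 2(2.576 + 1.341)²/0.47² = 138.9 → 139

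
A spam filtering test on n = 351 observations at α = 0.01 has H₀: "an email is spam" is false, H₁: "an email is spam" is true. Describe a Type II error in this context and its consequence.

Type II error: failing to reject H₀ when it is false — concluding that an email is spam is not supported when in fact it is. Consequence: a spam email lands in the inbox.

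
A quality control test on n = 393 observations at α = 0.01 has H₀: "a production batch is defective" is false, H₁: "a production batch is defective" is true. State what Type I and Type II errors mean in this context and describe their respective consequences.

Type I (false positive): concluding that a production batch is defective when it is not — scrapping a good batch — wasted material and cost for no reason. Type II (false negative): failing to conclude that a production batch is defective when it is — shipping a defective batch — faulty products reach customers. Which is costlier depends on domain priorities and is a judgement call rather than a statistical fact.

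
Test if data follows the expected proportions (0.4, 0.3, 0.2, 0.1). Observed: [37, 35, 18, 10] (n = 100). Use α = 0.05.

Expected: [40.0, 30.0, 20.0, 10.0]. χ² = 1.258. df = 3, critical = 7.815. Fail to reject H₀.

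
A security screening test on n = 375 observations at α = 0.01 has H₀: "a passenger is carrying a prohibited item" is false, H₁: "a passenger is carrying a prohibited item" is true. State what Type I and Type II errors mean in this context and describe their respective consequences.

Type I (false positive): concluding that a passenger is carrying a prohibited item when it is not — detaining an innocent passenger — delay and inconvenience. Type II (false negative): failing to conclude that a passenger is carrying a prohibited item when it is — letting a prohibited item through — security breach. Which is costlier depends on domain priorities and is a judgement call rather than a statistical fact.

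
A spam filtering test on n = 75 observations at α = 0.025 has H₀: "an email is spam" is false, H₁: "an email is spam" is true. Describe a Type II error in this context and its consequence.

Type II error: failing to reject H₀ when it is false — concluding that an email is spam is not supported when in fact it is. Consequence: a spam email lands in the inbox.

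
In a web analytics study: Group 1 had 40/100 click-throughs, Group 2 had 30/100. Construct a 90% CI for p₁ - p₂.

p̂₁ = 0.4, p̂₂ = 0.3. Difference = 0.1. CI = (-0.01, 0.21)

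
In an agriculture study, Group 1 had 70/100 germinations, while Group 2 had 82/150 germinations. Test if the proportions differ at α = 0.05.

p̂₁ = 0.7, p̂₂ = 0.547, pooled p̂ = 0.608. z = 2.433. Critical: ±1.96. Reject H₀.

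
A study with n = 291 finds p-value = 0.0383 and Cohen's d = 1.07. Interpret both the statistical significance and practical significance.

Statistically significant (p = 0.0383 < 0.05). Cohen's d = 1.07 indicates a large effect size. Both statistical and practical significance should be considered.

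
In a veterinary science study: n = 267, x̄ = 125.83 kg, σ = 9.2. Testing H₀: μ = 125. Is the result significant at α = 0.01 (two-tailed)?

z = (125.83 - 125)/(9.2/√267) = 1.474. Since |z| ≤ 2.576, not significant at α = 0.01.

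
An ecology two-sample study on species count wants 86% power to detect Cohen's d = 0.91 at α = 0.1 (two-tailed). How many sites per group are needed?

z_{α/2} = 1.645, z_β = Φ⁻¹(0.86) = 1.08. For large effect (d = 0.91): n per group = 2(z_{α/2} + z_β)²/d² = 2(1.645 + 1.08)²/0.91² = 17.9 → 18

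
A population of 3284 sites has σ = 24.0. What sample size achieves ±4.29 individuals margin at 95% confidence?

Without FPC: n₀ = (1.96×24.0/4.29)² = 120.232. With FPC: n = n₀N/(n₀+N-1) = 116.02 → n = 117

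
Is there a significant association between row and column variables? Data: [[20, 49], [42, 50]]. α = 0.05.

χ² = 4.625. df = 1, critical = 3.841. Reject H₀. Variables are dependent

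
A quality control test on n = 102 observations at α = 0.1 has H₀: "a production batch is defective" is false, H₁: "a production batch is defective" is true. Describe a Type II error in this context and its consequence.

Type II error: failing to reject H₀ when it is false — concluding that a production batch is defective is not supported when in fact it is. Consequence: shipping a defective batch — faulty products reach customers.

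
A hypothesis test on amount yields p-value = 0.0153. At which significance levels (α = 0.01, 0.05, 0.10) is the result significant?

p = 0.0153. Significant at: α = 0.05, 0.1.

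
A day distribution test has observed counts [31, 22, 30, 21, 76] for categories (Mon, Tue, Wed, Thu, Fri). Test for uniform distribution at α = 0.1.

Expected = 36 each. χ² = Σ(O-E)²/E = 57.833. df = 4, critical value = 7.779. Reject H₀.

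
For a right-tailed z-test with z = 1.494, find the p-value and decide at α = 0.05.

p = P(Z > 1.494) = 1 - Φ(1.494) ≈ 0.0676. Since p ≥ 0.05, fail to reject H₀ (not significant) at α = 0.05.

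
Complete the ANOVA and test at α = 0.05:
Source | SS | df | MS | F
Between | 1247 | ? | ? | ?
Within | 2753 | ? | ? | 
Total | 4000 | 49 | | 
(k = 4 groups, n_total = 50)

df_between = 3, df_within = 46. MS_between = 415.67, MS_within = 59.85. F = 6.945, F_crit ≈ 2.807. Reject H₀.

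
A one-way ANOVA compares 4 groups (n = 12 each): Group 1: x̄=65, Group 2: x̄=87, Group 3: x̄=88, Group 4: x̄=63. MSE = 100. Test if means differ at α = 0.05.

Grand mean = 75.75. SS_between = 6657.0, MS_between = 2219.0. F = 22.19, F_crit ≈ 2.816. Reject H₀.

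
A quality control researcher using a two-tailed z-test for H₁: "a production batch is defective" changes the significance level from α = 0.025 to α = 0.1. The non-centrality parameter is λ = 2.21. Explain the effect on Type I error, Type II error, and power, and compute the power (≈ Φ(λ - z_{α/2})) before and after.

Increasing α from 0.025 to 0.1:
• Type I error rate increases (α is the Type I rate by definition).
• Critical value moves from z_{α/2} = 2.241 to 1.645, so power = Φ(λ - z_{α/2}) goes from Φ(2.21 - 2.241) = 0.488 to Φ(2.21 - 1.645) = 0.714.
• Type II error rate β = 1 - power therefore decreases (0.512 → 0.286).
Appropriate when false negatives are costly — here, shipping a defective batch — faulty products reach customers.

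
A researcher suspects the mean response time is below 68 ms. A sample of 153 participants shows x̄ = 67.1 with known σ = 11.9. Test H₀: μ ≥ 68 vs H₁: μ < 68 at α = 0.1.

z = -0.935. Critical value: -1.28. Fail to reject H₀.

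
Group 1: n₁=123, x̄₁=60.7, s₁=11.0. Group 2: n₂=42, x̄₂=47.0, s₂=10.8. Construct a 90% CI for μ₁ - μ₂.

Difference = 13.7. SE = √(11.0²/123 + 10.8²/42) = 1.939. CI = (10.51, 16.89)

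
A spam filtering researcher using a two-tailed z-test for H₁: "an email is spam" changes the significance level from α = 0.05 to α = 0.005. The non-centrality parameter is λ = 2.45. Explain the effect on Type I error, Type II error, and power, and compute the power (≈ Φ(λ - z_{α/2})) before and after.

Decreasing α from 0.05 to 0.005:
• Type I error rate decreases (α is the Type I rate by definition).
• Critical value moves from z_{α/2} = 1.96 to 2.807, so power = Φ(λ - z_{α/2}) goes from Φ(2.45 - 1.96) = 0.688 to Φ(2.45 - 2.807) = 0.361.
• Type II error rate β = 1 - power therefore increases (0.312 → 0.639).
Appropriate when false positives are costly — here, a legitimate email is sent to the spam folder and the user misses it.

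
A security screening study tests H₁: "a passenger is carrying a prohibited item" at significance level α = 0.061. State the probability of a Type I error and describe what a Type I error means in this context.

P(Type I error) = α = 0.061. A Type I error is rejecting H₀ when H₀ is actually true (false positive) — here, concluding that a passenger is carrying a prohibited item when in fact this is not the case. Consequence: detaining an innocent passenger — delay and inconvenience.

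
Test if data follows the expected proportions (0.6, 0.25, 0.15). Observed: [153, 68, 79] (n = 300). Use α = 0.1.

Expected: [180.0, 75.0, 45.0]. χ² = 30.392. df = 2, critical = 4.605. Reject H₀.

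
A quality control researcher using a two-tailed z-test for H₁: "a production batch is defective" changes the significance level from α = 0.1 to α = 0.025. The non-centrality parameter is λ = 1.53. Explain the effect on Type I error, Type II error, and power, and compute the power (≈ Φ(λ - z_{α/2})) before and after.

Decreasing α from 0.1 to 0.025:
• Type I error rate decreases (α is the Type I rate by definition).
• Critical value moves from z_{α/2} = 1.645 to 2.241, so power = Φ(λ - z_{α/2}) goes from Φ(1.53 - 1.645) = 0.454 to Φ(1.53 - 2.241) = 0.239.
• Type II error rate β = 1 - power therefore increases (0.546 → 0.761).
Appropriate when false positives are costly — here, scrapping a good batch — wasted material and cost for no reason.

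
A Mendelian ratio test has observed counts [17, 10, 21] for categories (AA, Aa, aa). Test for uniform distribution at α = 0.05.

Expected = 16 each. χ² = Σ(O-E)²/E = 3.875. df = 2, critical value = 5.991. Fail to reject H₀.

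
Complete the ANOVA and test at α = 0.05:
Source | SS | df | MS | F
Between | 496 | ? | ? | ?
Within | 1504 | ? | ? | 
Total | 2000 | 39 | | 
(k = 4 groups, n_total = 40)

df_between = 3, df_within = 36. MS_between = 165.33, MS_within = 41.78. F = 3.957, F_crit ≈ 2.866. Reject H₀.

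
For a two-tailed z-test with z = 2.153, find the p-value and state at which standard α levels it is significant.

p = 2·P(Z > |2.153|) = 2·(1 - Φ(2.153)) ≈ 0.0313. Significant at α = 0.1; Significant at α = 0.05.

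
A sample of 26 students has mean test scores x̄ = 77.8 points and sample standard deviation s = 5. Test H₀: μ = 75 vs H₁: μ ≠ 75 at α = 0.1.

t = (x̄ - μ₀)/(s/√n) = (77.8 - 75)/(5/√26) = 2.855. df = 25, critical t = ±1.708. Reject H₀.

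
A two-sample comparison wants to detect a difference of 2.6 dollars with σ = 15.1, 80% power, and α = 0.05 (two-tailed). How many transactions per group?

n per group = 2(z_α/2 + z_β)²σ²/d² = 2×(1.96 + 0.84)²×15.1²/2.6² = 528.9 → n = 529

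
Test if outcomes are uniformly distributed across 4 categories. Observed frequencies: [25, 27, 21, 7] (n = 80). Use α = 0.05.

Expected = 20 each. χ² = Σ(O-E)²/E = 12.2. df = 3, critical value = 7.815. Reject H₀.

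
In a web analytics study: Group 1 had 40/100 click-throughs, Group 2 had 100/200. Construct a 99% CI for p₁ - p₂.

p̂₁ = 0.4, p̂₂ = 0.5. Difference = -0.1. CI = (-0.256, 0.056)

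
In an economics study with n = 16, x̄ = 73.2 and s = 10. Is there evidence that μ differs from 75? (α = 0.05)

t = (x̄ - μ₀)/(s/√n) = (73.2 - 75)/(10/√16) = -0.72. df = 15, critical t = ±2.131. Fail to reject H₀.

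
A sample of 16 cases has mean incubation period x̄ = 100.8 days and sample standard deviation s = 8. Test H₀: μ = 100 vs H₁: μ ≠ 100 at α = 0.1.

t = (x̄ - μ₀)/(s/√n) = (100.8 - 100)/(8/√16) = 0.4. df = 15, critical t = ±1.753. Fail to reject H₀.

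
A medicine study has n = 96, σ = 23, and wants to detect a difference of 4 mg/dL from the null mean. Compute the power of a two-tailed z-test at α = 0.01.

SE = σ/√n = 23/√96 = 2.347. Non-centrality λ = d/SE = 4/2.347 = 1.704. Power ≈ Φ(λ - z_{α/2}) = Φ(1.704 - 2.576) = Φ(-0.872) = 0.192.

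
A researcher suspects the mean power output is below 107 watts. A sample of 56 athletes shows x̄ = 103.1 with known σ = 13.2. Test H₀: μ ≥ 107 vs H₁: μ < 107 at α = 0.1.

z = -2.211. Critical value: -1.28. Reject H₀.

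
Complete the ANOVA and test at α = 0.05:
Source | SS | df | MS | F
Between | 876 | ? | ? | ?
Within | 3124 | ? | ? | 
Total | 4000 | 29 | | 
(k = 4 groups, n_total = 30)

df_between = 3, df_within = 26. MS_between = 292.0, MS_within = 120.15. F = 2.43, F_crit ≈ 2.975. Fail to reject H₀.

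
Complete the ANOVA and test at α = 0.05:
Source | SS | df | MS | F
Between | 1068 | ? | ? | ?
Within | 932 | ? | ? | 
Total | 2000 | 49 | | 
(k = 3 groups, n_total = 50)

df_between = 2, df_within = 47. MS_between = 534.0, MS_within = 19.83. F = 26.929, F_crit ≈ 3.195. Reject H₀.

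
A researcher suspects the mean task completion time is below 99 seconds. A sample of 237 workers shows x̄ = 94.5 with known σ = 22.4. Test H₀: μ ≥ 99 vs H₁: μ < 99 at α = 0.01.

z = -3.093. Critical value: -2.33. Reject H₀.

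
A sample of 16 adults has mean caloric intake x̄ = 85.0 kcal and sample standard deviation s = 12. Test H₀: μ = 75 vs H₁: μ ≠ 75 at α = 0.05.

t = (x̄ - μ₀)/(s/√n) = (85.0 - 75)/(12/√16) = 3.333. df = 15, critical t = ±2.131. Reject H₀.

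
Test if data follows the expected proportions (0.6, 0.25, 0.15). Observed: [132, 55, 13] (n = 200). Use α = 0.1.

Expected: [120.0, 50.0, 30.0]. χ² = 11.333. df = 2, critical = 4.605. Reject H₀.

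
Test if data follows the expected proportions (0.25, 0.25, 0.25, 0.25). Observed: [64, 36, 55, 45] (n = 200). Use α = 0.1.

Expected: [50.0, 50.0, 50.0, 50.0]. χ² = 8.84. df = 3, critical = 6.251. Reject H₀.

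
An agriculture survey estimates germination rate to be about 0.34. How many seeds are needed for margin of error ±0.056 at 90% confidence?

n = z²p(1-p)/E² = 1.645²×0.34×0.66/0.056² = 193.6 → n = 194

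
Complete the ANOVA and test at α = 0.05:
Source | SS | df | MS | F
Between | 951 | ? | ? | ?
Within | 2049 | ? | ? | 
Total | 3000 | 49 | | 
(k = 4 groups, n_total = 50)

df_between = 3, df_within = 46. MS_between = 317.0, MS_within = 44.54. F = 7.117, F_crit ≈ 2.807. Reject H₀.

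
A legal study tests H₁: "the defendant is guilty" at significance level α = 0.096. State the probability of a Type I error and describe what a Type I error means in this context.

P(Type I error) = α = 0.096. A Type I error is rejecting H₀ when H₀ is actually true (false positive) — here, concluding that the defendant is guilty when in fact this is not the case. Consequence: convicting an innocent person.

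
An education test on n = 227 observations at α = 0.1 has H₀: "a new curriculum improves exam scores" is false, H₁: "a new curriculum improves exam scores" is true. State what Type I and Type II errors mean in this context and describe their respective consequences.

Type I (false positive): concluding that a new curriculum improves exam scores when it is not — adopting a curriculum that gives no real benefit — disruption for nothing. Type II (false negative): failing to conclude that a new curriculum improves exam scores when it is — keeping the old curriculum when the new one would have helped students. Which is costlier depends on domain priorities and is a judgement call rather than a statistical fact.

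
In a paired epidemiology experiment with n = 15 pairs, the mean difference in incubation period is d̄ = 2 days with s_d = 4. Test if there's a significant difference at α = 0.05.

t = d̄/(s_d/√n) = 2/(4/√15) = 1.936. df = 14, critical t = ±2.145. Fail to reject H₀.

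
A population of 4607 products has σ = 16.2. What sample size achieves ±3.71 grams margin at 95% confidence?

Without FPC: n₀ = (1.96×16.2/3.71)² = 73.248. With FPC: n = n₀N/(n₀+N-1) = 72.1 → n = 73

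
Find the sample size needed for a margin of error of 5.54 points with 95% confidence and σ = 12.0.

n = (z*σ/E)² = (1.96×12.0/5.54)² = 18.02 → n = 19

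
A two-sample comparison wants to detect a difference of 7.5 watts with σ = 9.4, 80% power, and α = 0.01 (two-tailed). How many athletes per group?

n per group = 2(z_α/2 + z_β)²σ²/d² = 2×(2.576 + 0.84)²×9.4²/7.5² = 36.7 → n = 37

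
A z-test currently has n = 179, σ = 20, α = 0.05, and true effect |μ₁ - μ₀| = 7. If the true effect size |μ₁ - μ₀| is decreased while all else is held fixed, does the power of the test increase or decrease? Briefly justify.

Power decreases: a smaller true effect decreases the non-centrality λ = |μ₁ - μ₀|/(σ/√n).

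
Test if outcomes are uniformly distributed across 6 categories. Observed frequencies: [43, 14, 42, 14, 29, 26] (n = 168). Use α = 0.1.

Expected = 28 each. χ² = Σ(O-E)²/E = 29.214. df = 5, critical value = 9.236. Reject H₀.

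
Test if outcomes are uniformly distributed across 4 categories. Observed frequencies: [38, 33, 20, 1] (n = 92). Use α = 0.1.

Expected = 23 each. χ² = Σ(O-E)²/E = 35.565. df = 3, critical value = 6.251. Reject H₀.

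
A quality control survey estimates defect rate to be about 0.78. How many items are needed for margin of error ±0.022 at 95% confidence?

n = z²p(1-p)/E² = 1.96²×0.78×0.22/0.022² = 1362.02 → n = 1363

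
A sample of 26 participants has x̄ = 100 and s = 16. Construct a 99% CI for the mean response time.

CI = x̄ ± t*(s/√n) = 100 ± 2.787(16/√26) = (91.25, 108.75)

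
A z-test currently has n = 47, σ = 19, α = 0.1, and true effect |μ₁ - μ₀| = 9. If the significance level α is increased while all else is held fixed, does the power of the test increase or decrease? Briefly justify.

Power increases: a larger α lowers the critical value, so more of the H₁ sampling distribution falls in the rejection region.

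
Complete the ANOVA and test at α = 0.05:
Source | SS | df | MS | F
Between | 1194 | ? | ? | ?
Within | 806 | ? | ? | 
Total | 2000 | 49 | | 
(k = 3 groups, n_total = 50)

df_between = 2, df_within = 47. MS_between = 597.0, MS_within = 17.15. F = 34.813, F_crit ≈ 3.195. Reject H₀.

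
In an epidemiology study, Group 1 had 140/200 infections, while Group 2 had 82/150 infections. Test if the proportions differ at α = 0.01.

p̂₁ = 0.7, p̂₂ = 0.547, pooled p̂ = 0.634. z = 2.947. Critical: ±2.576. Reject H₀.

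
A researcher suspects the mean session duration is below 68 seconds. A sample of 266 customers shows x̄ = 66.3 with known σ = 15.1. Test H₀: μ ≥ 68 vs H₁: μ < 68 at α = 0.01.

z = -1.836. Critical value: -2.33. Fail to reject H₀.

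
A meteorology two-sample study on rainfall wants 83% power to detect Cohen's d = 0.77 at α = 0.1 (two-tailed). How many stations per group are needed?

z_{α/2} = 1.645, z_β = Φ⁻¹(0.83) = 0.954. For medium effect (d = 0.77): n per group = 2(z_{α/2} + z_β)²/d² = 2(1.645 + 0.954)²/0.77² = 22.8 → 23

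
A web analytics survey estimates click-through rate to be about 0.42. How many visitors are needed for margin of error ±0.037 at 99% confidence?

n = z²p(1-p)/E² = 2.576²×0.42×0.58/0.037² = 1180.8 → n = 1181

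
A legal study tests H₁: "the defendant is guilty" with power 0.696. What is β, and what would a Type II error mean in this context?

β = 1 - power = 1 - 0.696 = 0.304. A Type II error is failing to reject H₀ when H₀ is false (false negative) — here, failing to conclude that the defendant is guilty when in fact it is true. Consequence: acquitting a guilty person.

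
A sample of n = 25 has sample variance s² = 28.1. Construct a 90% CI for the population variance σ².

df = 24. χ²_{0.05} = 36.415, χ²_{0.95} = 13.848. CI for σ² = ((n-1)s²/χ²_{α/2}, (n-1)s²/χ²_{1-α/2}) = (24·28.1/36.415, 24·28.1/13.848) = (18.52, 48.7)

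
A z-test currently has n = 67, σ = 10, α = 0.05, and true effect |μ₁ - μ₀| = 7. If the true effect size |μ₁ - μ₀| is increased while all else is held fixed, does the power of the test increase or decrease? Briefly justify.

Power increases: a larger true effect increases the non-centrality λ = |μ₁ - μ₀|/(σ/√n).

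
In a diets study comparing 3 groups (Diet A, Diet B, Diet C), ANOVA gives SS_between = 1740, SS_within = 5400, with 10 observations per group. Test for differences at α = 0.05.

df_between = 2, df_within = 27. F = MS_between/MS_within = 870.0/200.0 = 4.35. F_crit ≈ 3.354. Reject H₀. At least one mean differs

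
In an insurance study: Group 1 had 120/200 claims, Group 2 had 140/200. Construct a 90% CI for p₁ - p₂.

p̂₁ = 0.6, p̂₂ = 0.7. Difference = -0.1. CI = (-0.178, -0.022)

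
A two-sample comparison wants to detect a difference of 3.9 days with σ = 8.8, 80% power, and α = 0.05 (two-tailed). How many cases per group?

n per group = 2(z_α/2 + z_β)²σ²/d² = 2×(1.96 + 0.84)²×8.8²/3.9² = 79.8 → n = 80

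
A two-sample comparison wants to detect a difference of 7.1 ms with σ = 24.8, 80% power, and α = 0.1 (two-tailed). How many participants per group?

n per group = 2(z_α/2 + z_β)²σ²/d² = 2×(1.645 + 0.84)²×24.8²/7.1² = 150.7 → n = 151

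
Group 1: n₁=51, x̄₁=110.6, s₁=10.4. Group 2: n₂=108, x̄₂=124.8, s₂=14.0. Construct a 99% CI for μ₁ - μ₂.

Difference = -14.2. SE = √(10.4²/51 + 14.0²/108) = 1.984. CI = (-19.31, -9.09)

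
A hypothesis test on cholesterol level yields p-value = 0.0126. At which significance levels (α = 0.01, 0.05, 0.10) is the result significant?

p = 0.0126. Significant at: α = 0.05, 0.1.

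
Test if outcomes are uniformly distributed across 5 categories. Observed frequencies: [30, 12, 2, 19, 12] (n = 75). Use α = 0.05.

Expected = 15 each. χ² = Σ(O-E)²/E = 28.533. df = 4, critical value = 9.488. Reject H₀.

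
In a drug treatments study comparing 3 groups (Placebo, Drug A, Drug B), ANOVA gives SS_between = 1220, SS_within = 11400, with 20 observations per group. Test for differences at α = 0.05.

df_between = 2, df_within = 57. F = MS_between/MS_within = 610.0/200.0 = 3.05. F_crit ≈ 3.159. Fail to reject H₀.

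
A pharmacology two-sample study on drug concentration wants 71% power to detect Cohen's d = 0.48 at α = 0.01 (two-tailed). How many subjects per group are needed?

z_{α/2} = 2.576, z_β = Φ⁻¹(0.71) = 0.553. For small effect (d = 0.48): n per group = 2(z_{α/2} + z_β)²/d² = 2(2.576 + 0.553)²/0.48² = 85.0 → 85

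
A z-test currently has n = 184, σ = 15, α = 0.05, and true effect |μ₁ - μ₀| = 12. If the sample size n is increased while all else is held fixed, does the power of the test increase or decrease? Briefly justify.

Power increases: a larger n shrinks the standard error σ/√n, moving the sampling distribution under H₁ further from the critical value.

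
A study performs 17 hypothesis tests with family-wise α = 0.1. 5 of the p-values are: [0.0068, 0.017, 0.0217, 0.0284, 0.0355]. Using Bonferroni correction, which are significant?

Bonferroni α = 0.1/17 = 0.00588. None of the given p-values are significant.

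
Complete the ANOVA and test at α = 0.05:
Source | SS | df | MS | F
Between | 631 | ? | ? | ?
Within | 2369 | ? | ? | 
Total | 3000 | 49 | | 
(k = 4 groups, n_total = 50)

df_between = 3, df_within = 46. MS_between = 210.33, MS_within = 51.5. F = 4.084, F_crit ≈ 2.807. Reject H₀.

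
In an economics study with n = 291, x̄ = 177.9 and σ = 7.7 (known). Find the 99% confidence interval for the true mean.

CI = x̄ ± z*(σ/√n) = 177.9 ± 2.576(7.7/√291) = 177.9 ± 1.16 = (176.74, 179.06)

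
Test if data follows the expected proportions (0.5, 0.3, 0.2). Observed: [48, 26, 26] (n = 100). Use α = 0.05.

Expected: [50.0, 30.0, 20.0]. χ² = 2.413. df = 2, critical = 5.991. Fail to reject H₀.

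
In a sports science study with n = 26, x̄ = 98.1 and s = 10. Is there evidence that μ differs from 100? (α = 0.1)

t = (x̄ - μ₀)/(s/√n) = (98.1 - 100)/(10/√26) = -0.969. df = 25, critical t = ±1.708. Fail to reject H₀.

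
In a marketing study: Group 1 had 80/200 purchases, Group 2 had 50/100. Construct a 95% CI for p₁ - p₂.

p̂₁ = 0.4, p̂₂ = 0.5. Difference = -0.1. CI = (-0.219, 0.019)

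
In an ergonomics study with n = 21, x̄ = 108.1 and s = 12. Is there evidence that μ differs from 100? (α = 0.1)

t = (x̄ - μ₀)/(s/√n) = (108.1 - 100)/(12/√21) = 3.093. df = 20, critical t = ±1.725. Reject H₀.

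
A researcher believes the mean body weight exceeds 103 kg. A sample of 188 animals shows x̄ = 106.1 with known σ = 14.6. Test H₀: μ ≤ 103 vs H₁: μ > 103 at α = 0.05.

z = 2.911. Critical value: 1.645. Reject H₀.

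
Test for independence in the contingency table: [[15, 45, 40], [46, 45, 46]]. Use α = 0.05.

χ² = 10.656. df = 2, critical = 5.991. Reject H₀. Variables are dependent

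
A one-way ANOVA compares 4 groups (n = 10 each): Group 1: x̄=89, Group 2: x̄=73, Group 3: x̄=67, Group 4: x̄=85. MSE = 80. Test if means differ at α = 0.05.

Grand mean = 78.5. SS_between = 3150.0, MS_between = 1050.0. F = 13.125, F_crit ≈ 2.866. Reject H₀.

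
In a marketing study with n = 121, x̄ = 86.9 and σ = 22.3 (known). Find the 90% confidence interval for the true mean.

CI = x̄ ± z*(σ/√n) = 86.9 ± 1.645(22.3/√121) = 86.9 ± 3.33 = (83.57, 90.23)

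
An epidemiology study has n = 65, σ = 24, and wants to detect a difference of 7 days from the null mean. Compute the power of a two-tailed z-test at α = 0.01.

SE = σ/√n = 24/√65 = 2.977. Non-centrality λ = d/SE = 7/2.977 = 2.351. Power ≈ Φ(λ - z_{α/2}) = Φ(2.351 - 2.576) = Φ(-0.225) = 0.411.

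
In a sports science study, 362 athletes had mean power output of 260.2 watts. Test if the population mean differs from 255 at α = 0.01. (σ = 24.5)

z = (x̄ - μ₀)/(σ/√n) = (260.2 - 255)/(24.5/√362) = 4.038. Critical value: ±2.576. Since |4.038| > 2.576, Reject H₀.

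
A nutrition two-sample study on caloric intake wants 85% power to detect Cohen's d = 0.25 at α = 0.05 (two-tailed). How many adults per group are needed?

z_{α/2} = 1.96, z_β = Φ⁻¹(0.85) = 1.036. For small effect (d = 0.25): n per group = 2(z_{α/2} + z_β)²/d² = 2(1.96 + 1.036)²/0.25² = 287.2 → 288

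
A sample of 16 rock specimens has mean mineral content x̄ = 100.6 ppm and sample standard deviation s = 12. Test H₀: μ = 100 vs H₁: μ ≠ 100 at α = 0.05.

t = (x̄ - μ₀)/(s/√n) = (100.6 - 100)/(12/√16) = 0.2. df = 15, critical t = ±2.131. Fail to reject H₀.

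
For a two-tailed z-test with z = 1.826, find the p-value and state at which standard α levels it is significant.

p = 2·P(Z > |1.826|) = 2·(1 - Φ(1.826)) ≈ 0.0679. Significant at α = 0.1.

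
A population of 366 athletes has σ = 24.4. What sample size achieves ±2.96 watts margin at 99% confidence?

Without FPC: n₀ = (2.576×24.4/2.96)² = 450.908. With FPC: n = n₀N/(n₀+N-1) = 202.3 → n = 203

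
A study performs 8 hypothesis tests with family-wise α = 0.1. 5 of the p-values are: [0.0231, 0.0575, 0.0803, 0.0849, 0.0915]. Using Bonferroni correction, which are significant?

Bonferroni α = 0.1/8 = 0.0125. None of the given p-values are significant.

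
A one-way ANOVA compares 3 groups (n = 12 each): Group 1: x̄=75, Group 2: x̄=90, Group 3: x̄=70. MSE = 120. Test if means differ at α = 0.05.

Grand mean = 78.33. SS_between = 2600.0, MS_between = 1300.0. F = 10.833, F_crit ≈ 3.285. Reject H₀.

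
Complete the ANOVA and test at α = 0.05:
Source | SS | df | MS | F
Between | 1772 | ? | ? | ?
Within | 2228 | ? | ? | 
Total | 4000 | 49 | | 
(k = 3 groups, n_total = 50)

df_between = 2, df_within = 47. MS_between = 886.0, MS_within = 47.4. F = 18.69, F_crit ≈ 3.195. Reject H₀.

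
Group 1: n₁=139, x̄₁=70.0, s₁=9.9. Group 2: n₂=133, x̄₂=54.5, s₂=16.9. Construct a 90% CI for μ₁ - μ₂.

Difference = 15.5. SE = √(9.9²/139 + 16.9²/133) = 1.689. CI = (12.72, 18.28)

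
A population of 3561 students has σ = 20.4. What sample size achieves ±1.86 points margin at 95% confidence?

Without FPC: n₀ = (1.96×20.4/1.86)² = 462.111. With FPC: n = n₀N/(n₀+N-1) = 409.1 → n = 410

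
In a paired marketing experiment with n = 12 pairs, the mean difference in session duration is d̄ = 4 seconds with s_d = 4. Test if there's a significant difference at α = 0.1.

t = d̄/(s_d/√n) = 4/(4/√12) = 3.464. df = 11, critical t = ±1.796. Reject H₀.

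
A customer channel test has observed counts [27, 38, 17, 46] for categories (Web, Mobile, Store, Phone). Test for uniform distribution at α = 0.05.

Expected = 32 each. χ² = Σ(O-E)²/E = 15.062. df = 3, critical value = 7.815. Reject H₀.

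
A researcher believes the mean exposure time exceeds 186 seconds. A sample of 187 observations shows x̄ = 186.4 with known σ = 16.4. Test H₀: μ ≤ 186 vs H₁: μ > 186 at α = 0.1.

z = 0.334. Critical value: 1.28. Fail to reject H₀.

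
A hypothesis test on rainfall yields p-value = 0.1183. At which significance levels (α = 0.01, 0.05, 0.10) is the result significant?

p = 0.1183. Not significant at any of the given levels.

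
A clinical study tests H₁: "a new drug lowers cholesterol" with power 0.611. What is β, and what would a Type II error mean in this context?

β = 1 - power = 1 - 0.611 = 0.389. A Type II error is failing to reject H₀ when H₀ is false (false negative) — here, failing to conclude that a new drug lowers cholesterol when in fact it is true. Consequence: shelving an effective drug — patients miss out on a treatment that would have helped.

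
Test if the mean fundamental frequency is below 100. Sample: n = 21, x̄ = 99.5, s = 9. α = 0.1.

t = (99.5 - 100)/(9/√21) = -0.255, df = 20. Critical t = -1.325. Fail to reject H₀.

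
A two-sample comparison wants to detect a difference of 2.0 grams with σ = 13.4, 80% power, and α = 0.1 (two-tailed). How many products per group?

n per group = 2(z_α/2 + z_β)²σ²/d² = 2×(1.645 + 0.84)²×13.4²/2.0² = 554.4 → n = 555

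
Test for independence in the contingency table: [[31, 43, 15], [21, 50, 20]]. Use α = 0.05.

χ² = 3.142. df = 2, critical = 5.991. Fail to reject H₀. No evidence of dependence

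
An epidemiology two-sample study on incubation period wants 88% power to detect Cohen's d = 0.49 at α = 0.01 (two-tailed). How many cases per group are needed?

z_{α/2} = 2.576, z_β = Φ⁻¹(0.88) = 1.175. For small effect (d = 0.49): n per group = 2(z_{α/2} + z_β)²/d² = 2(2.576 + 1.175)²/0.49² = 117.2 → 118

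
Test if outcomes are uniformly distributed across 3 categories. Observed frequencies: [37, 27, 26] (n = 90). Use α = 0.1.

Expected = 30 each. χ² = Σ(O-E)²/E = 2.467. df = 2, critical value = 4.605. Fail to reject H₀.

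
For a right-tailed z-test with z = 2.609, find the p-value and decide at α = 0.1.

p = P(Z > 2.609) = 1 - Φ(2.609) ≈ 0.0045. Since p < 0.1, reject H₀ (significant) at α = 0.1.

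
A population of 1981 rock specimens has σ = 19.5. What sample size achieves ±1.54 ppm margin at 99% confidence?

Without FPC: n₀ = (2.576×19.5/1.54)² = 1063.946. With FPC: n = n₀N/(n₀+N-1) = 692.4 → n = 693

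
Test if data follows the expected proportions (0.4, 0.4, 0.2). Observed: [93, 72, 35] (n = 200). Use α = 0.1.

Expected: [80.0, 80.0, 40.0]. χ² = 3.537. df = 2, critical = 4.605. Fail to reject H₀.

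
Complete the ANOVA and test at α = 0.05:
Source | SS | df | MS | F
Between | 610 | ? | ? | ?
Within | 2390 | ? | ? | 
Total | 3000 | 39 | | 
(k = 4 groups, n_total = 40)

df_between = 3, df_within = 36. MS_between = 203.33, MS_within = 66.39. F = 3.063, F_crit ≈ 2.866. Reject H₀.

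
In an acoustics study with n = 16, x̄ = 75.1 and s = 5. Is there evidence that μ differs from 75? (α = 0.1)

t = (x̄ - μ₀)/(s/√n) = (75.1 - 75)/(5/√16) = 0.08. df = 15, critical t = ±1.753. Fail to reject H₀.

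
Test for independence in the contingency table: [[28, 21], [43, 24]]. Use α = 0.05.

χ² = 0.59. df = 1, critical = 3.841. Fail to reject H₀. No evidence of dependence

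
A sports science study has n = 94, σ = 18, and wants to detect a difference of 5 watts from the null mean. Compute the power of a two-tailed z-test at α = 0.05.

SE = σ/√n = 18/√94 = 1.857. Non-centrality λ = d/SE = 5/1.857 = 2.693. Power ≈ Φ(λ - z_{α/2}) = Φ(2.693 - 1.96) = Φ(0.733) = 0.768.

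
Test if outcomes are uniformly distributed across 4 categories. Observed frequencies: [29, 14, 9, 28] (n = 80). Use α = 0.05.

Expected = 20 each. χ² = Σ(O-E)²/E = 15.1. df = 3, critical value = 7.815. Reject H₀.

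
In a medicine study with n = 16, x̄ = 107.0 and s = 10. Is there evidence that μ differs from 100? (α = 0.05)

t = (x̄ - μ₀)/(s/√n) = (107.0 - 100)/(10/√16) = 2.8. df = 15, critical t = ±2.131. Reject H₀.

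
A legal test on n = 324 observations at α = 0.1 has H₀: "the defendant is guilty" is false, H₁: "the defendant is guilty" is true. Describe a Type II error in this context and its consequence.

Type II error: failing to reject H₀ when it is false — concluding that the defendant is guilty is not supported when in fact it is. Consequence: acquitting a guilty person.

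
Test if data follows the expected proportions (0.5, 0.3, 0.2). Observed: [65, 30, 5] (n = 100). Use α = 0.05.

Expected: [50.0, 30.0, 20.0]. χ² = 15.75. df = 2, critical = 5.991. Reject H₀.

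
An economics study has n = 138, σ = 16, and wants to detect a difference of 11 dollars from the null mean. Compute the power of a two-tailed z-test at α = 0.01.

SE = σ/√n = 16/√138 = 1.362. Non-centrality λ = d/SE = 11/1.362 = 8.076. Power ≈ Φ(λ - z_{α/2}) = Φ(8.076 - 2.576) = Φ(5.5) = 1.0.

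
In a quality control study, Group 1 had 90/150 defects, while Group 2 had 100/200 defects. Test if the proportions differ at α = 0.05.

p̂₁ = 0.6, p̂₂ = 0.5, pooled p̂ = 0.543. z = 1.858. Critical: ±1.96. Fail to reject H₀.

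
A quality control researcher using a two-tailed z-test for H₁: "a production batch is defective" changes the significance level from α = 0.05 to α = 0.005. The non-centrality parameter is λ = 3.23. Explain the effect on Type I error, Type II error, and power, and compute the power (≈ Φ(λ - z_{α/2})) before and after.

Decreasing α from 0.05 to 0.005:
• Type I error rate decreases (α is the Type I rate by definition).
• Critical value moves from z_{α/2} = 1.96 to 2.807, so power = Φ(λ - z_{α/2}) goes from Φ(3.23 - 1.96) = 0.898 to Φ(3.23 - 2.807) = 0.664.
• Type II error rate β = 1 - power therefore increases (0.102 → 0.336).
Appropriate when false positives are costly — here, scrapping a good batch — wasted material and cost for no reason.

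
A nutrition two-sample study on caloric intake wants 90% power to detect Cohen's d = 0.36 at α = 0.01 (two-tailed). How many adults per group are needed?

z_{α/2} = 2.576, z_β = Φ⁻¹(0.9) = 1.282. For small effect (d = 0.36): n per group = 2(z_{α/2} + z_β)²/d² = 2(2.576 + 1.282)²/0.36² = 229.7 → 230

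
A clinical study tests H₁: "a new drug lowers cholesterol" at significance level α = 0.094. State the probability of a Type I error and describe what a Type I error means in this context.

P(Type I error) = α = 0.094. A Type I error is rejecting H₀ when H₀ is actually true (false positive) — here, concluding that a new drug lowers cholesterol when in fact this is not the case. Consequence: approving an ineffective drug — patients take a useless medication and may skip effective alternatives.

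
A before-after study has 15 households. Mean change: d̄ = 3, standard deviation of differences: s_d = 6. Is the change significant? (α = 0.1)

t = d̄/(s_d/√n) = 3/(6/√15) = 1.936. df = 14, critical t = ±1.761. Reject H₀.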